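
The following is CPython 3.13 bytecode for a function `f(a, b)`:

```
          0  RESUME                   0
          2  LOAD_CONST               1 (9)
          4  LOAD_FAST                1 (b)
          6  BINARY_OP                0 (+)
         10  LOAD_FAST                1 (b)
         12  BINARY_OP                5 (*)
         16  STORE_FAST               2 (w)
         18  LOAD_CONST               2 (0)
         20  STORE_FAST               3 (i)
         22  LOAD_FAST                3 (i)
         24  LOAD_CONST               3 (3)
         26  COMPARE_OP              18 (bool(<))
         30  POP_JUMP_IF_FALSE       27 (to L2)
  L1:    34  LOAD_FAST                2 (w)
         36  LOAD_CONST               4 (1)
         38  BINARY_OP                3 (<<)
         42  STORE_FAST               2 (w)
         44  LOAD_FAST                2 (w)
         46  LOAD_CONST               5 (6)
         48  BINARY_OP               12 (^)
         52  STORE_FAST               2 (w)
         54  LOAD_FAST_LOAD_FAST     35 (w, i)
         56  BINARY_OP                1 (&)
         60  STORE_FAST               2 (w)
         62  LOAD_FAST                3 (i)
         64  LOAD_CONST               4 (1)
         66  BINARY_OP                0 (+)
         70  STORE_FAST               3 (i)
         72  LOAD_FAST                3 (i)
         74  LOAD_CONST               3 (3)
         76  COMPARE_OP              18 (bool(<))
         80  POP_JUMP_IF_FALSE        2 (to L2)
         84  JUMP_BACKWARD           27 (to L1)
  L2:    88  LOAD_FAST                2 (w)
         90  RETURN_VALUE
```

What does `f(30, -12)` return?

LOAD_CONST → push 9
LOAD_FAST b → push -12
BINARY_OP + → 9 + -12 = -3
LOAD_FAST b → push -12
BINARY_OP * → -3 * -12 = 36
STORE_FAST w → w=36
LOAD_CONST → push 0
STORE_FAST i → i=0
LOAD_FAST i → push 0
LOAD_CONST → push 3
COMPARE_OP bool(<) → 0 vs 3 = True
POP_JUMP_IF_FALSE → pop True; no jump
LOAD_FAST w → push 36
LOAD_CONST → push 1
BINARY_OP << → 36 << 1 = 72
STORE_FAST w → w=72
LOAD_FAST w → push 72
LOAD_CONST → push 6
BINARY_OP ^ → 72 ^ 6 = 78
STORE_FAST w → w=78
LOAD_FAST_LOAD_FAST w,i → push 78,0
BINARY_OP & → 78 & 0 = 0
STORE_FAST w → w=0
LOAD_FAST i → push 0
LOAD_CONST → push 1
BINARY_OP + → 0 + 1 = 1
STORE_FAST i → i=1
LOAD_FAST i → push 1
LOAD_CONST → push 3
COMPARE_OP bool(<) → 1 vs 3 = True
POP_JUMP_IF_FALSE → pop True; no jump
LOAD_FAST w → push 0
LOAD_CONST → push 1
BINARY_OP << → 0 << 1 = 0
STORE_FAST w → w=0
LOAD_FAST w → push 0
LOAD_CONST → push 6
BINARY_OP ^ → 0 ^ 6 = 6
STORE_FAST w → w=6
LOAD_FAST_LOAD_FAST w,i → push 6,1
BINARY_OP & → 6 & 1 = 0
STORE_FAST w → w=0
LOAD_FAST i → push 1
LOAD_CONST → push 1
BINARY_OP + → 1 + 1 = 2
STORE_FAST i → i=2
LOAD_FAST i → push 2
LOAD_CONST → push 3
COMPARE_OP bool(<) → 2 vs 3 = True
POP_JUMP_IF_FALSE → pop True; no jump
LOAD_FAST w → push 0
LOAD_CONST → push 1
BINARY_OP << → 0 << 1 = 0
STORE_FAST w → w=0
LOAD_FAST w → push 0
LOAD_CONST → push 6
BINARY_OP ^ → 0 ^ 6 = 6
STORE_FAST w → w=6
LOAD_FAST_LOAD_FAST w,i → push 6,2
BINARY_OP & → 6 & 2 = 2
STORE_FAST w → w=2
LOAD_FAST i → push 2
LOAD_CONST → push 1
BINARY_OP + → 2 + 1 = 3
STORE_FAST i → i=3
LOAD_FAST i → push 3
LOAD_CONST → push 3
COMPARE_OP bool(<) → 3 vs 3 = False
POP_JUMP_IF_FALSE → pop False; jump
LOAD_FAST w → push 2
RETURN_VALUE → return 2.

2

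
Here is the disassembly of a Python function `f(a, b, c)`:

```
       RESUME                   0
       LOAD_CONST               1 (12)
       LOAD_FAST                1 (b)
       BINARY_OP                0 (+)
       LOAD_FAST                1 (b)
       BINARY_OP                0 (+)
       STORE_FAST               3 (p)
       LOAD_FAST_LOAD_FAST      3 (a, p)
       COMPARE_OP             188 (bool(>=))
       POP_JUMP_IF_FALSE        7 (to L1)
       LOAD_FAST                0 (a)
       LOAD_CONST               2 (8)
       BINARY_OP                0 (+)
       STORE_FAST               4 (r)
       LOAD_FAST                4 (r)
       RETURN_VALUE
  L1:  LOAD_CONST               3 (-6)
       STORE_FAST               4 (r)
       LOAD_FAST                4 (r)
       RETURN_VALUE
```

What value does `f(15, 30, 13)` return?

-6

LOAD_CONST → push 12. Stack: [12]
LOAD_FAST b → push 30. Stack: [12, 30]
BINARY_OP + → 12 + 30 = 42. Stack: [42]
LOAD_FAST b → push 30. Stack: [42, 30]
BINARY_OP + → 42 + 30 = 72. Stack: [72]
STORE_FAST p → p=72. Stack: []
LOAD_FAST_LOAD_FAST a,p → push 15,72. Stack: [15, 72]
COMPARE_OP bool(>=) → 15 vs 72 = False. Stack: [False]
POP_JUMP_IF_FALSE → pop False; jump. Stack: []
LOAD_CONST → push -6. Stack: [-6]
STORE_FAST r → r=-6. Stack: []
LOAD_FAST r → push -6. Stack: [-6]
RETURN_VALUE → return -6.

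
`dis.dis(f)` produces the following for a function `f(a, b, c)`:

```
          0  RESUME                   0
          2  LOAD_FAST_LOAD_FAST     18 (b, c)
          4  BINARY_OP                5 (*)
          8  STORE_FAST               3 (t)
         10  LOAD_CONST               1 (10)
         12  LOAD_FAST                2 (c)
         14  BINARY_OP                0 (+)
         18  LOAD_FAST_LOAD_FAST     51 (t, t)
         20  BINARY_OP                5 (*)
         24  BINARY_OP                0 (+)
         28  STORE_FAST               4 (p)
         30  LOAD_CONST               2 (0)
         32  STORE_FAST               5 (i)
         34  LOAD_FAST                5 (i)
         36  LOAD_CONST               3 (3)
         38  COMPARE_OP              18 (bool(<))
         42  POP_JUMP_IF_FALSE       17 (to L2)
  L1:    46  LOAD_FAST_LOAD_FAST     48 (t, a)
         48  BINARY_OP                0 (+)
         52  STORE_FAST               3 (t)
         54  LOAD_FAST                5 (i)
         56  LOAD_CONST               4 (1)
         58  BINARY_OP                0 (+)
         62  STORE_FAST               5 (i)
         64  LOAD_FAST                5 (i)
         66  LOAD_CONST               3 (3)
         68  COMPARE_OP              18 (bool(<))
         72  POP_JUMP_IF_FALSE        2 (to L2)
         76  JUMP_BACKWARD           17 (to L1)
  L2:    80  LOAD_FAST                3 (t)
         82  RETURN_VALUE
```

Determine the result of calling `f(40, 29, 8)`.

LOAD_FAST_LOAD_FAST b,c → push 29,8. Stack: [29, 8]
BINARY_OP * → 29 * 8 = 232. Stack: [232]
STORE_FAST t → t=232. Stack: []
LOAD_CONST → push 10. Stack: [10]
LOAD_FAST c → push 8. Stack: [10, 8]
BINARY_OP + → 10 + 8 = 18. Stack: [18]
LOAD_FAST_LOAD_FAST t,t → push 232,232. Stack: [18, 232, 232]
BINARY_OP * → 232 * 232 = 53824. Stack: [18, 53824]
BINARY_OP + → 18 + 53824 = 53842. Stack: [53842]
STORE_FAST p → p=53842. Stack: []
LOAD_CONST → push 0. Stack: [0]
STORE_FAST i → i=0. Stack: []
LOAD_FAST i → push 0. Stack: [0]
LOAD_CONST → push 3. Stack: [0, 3]
COMPARE_OP bool(<) → 0 vs 3 = True. Stack: [True]
POP_JUMP_IF_FALSE → pop True; no jump. Stack: []
LOAD_FAST_LOAD_FAST t,a → push 232,40. Stack: [232, 40]
BINARY_OP + → 232 + 40 = 272. Stack: [272]
STORE_FAST t → t=272. Stack: []
LOAD_FAST i → push 0. Stack: [0]
LOAD_CONST → push 1. Stack: [0, 1]
BINARY_OP + → 0 + 1 = 1. Stack: [1]
STORE_FAST i → i=1. Stack: []
LOAD_FAST i → push 1. Stack: [1]
LOAD_CONST → push 3. Stack: [1, 3]
COMPARE_OP bool(<) → 1 vs 3 = True. Stack: [True]
POP_JUMP_IF_FALSE → pop True; no jump. Stack: []
LOAD_FAST_LOAD_FAST t,a → push 272,40. Stack: [272, 40]
BINARY_OP + → 272 + 40 = 312. Stack: [312]
STORE_FAST t → t=312. Stack: []
LOAD_FAST i → push 1. Stack: [1]
LOAD_CONST → push 1. Stack: [1, 1]
BINARY_OP + → 1 + 1 = 2. Stack: [2]
STORE_FAST i → i=2. Stack: []
LOAD_FAST i → push 2. Stack: [2]
LOAD_CONST → push 3. Stack: [2, 3]
COMPARE_OP bool(<) → 2 vs 3 = True. Stack: [True]
POP_JUMP_IF_FALSE → pop True; no jump. Stack: []
LOAD_FAST_LOAD_FAST t,a → push 312,40. Stack: [312, 40]
BINARY_OP + → 312 + 40 = 352. Stack: [352]
STORE_FAST t → t=352. Stack: []
LOAD_FAST i → push 2. Stack: [2]
LOAD_CONST → push 1. Stack: [2, 1]
BINARY_OP + → 2 + 1 = 3. Stack: [3]
STORE_FAST i → i=3. Stack: []
LOAD_FAST i → push 3. Stack: [3]
LOAD_CONST → push 3. Stack: [3, 3]
COMPARE_OP bool(<) → 3 vs 3 = False. Stack: [False]
POP_JUMP_IF_FALSE → pop False; jump. Stack: []
LOAD_FAST t → push 352. Stack: [352]
RETURN_VALUE → return 352.

352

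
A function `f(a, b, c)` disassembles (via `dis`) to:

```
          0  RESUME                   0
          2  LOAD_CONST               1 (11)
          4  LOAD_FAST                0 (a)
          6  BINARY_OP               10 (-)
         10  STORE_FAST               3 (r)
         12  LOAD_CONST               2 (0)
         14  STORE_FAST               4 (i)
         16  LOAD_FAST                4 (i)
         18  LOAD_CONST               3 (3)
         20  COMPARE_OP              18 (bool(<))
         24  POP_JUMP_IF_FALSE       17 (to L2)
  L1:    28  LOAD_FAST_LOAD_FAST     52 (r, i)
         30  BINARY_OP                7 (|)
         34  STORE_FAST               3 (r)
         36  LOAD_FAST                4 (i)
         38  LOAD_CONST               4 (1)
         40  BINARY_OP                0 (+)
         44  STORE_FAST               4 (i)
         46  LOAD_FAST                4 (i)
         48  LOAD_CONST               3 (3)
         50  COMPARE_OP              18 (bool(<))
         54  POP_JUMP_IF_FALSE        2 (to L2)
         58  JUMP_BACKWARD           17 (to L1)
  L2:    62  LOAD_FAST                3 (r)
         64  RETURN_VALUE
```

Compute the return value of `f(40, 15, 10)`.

LOAD_CONST → push 11. Stack: [11]
LOAD_FAST a → push 40. Stack: [11, 40]
BINARY_OP - → 11 - 40 = -29. Stack: [-29]
STORE_FAST r → r=-29. Stack: []
LOAD_CONST → push 0. Stack: [0]
STORE_FAST i → i=0. Stack: []
LOAD_FAST i → push 0. Stack: [0]
LOAD_CONST → push 3. Stack: [0, 3]
COMPARE_OP bool(<) → 0 vs 3 = True. Stack: [True]
POP_JUMP_IF_FALSE → pop True; no jump. Stack: []
LOAD_FAST_LOAD_FAST r,i → push -29,0. Stack: [-29, 0]
BINARY_OP | → -29 | 0 = -29. Stack: [-29]
STORE_FAST r → r=-29. Stack: []
LOAD_FAST i → push 0. Stack: [0]
LOAD_CONST → push 1. Stack: [0, 1]
BINARY_OP + → 0 + 1 = 1. Stack: [1]
STORE_FAST i → i=1. Stack: []
LOAD_FAST i → push 1. Stack: [1]
LOAD_CONST → push 3. Stack: [1, 3]
COMPARE_OP bool(<) → 1 vs 3 = True. Stack: [True]
POP_JUMP_IF_FALSE → pop True; no jump. Stack: []
LOAD_FAST_LOAD_FAST r,i → push -29,1. Stack: [-29, 1]
BINARY_OP | → -29 | 1 = -29. Stack: [-29]
STORE_FAST r → r=-29. Stack: []
LOAD_FAST i → push 1. Stack: [1]
LOAD_CONST → push 1. Stack: [1, 1]
BINARY_OP + → 1 + 1 = 2. Stack: [2]
STORE_FAST i → i=2. Stack: []
LOAD_FAST i → push 2. Stack: [2]
LOAD_CONST → push 3. Stack: [2, 3]
COMPARE_OP bool(<) → 2 vs 3 = True. Stack: [True]
POP_JUMP_IF_FALSE → pop True; no jump. Stack: []
LOAD_FAST_LOAD_FAST r,i → push -29,2. Stack: [-29, 2]
BINARY_OP | → -29 | 2 = -29. Stack: [-29]
STORE_FAST r → r=-29. Stack: []
LOAD_FAST i → push 2. Stack: [2]
LOAD_CONST → push 1. Stack: [2, 1]
BINARY_OP + → 2 + 1 = 3. Stack: [3]
STORE_FAST i → i=3. Stack: []
LOAD_FAST i → push 3. Stack: [3]
LOAD_CONST → push 3. Stack: [3, 3]
COMPARE_OP bool(<) → 3 vs 3 = False. Stack: [False]
POP_JUMP_IF_FALSE → pop False; jump. Stack: []
LOAD_FAST r → push -29. Stack: [-29]
RETURN_VALUE → return -29.

-29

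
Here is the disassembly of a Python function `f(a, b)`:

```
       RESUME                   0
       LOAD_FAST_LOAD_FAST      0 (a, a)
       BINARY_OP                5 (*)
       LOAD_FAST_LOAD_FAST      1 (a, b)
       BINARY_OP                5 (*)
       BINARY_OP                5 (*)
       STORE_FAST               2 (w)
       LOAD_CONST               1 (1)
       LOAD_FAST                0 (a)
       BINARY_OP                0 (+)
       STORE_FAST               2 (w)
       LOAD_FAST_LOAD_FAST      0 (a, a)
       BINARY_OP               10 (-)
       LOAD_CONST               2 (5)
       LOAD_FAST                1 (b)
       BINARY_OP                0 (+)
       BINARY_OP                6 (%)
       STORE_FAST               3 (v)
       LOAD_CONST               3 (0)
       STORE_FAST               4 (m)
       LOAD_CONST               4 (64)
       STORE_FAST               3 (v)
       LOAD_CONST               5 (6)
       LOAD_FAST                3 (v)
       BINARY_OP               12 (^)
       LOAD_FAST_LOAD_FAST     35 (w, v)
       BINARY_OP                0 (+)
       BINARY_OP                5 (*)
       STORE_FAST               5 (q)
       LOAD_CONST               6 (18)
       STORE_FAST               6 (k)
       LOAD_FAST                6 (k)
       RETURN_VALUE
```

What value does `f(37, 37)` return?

LOAD_FAST_LOAD_FAST a,a → push 37,37. Stack: [37, 37]
BINARY_OP * → 37 * 37 = 1369. Stack: [1369]
LOAD_FAST_LOAD_FAST a,b → push 37,37. Stack: [1369, 37, 37]
BINARY_OP * → 37 * 37 = 1369. Stack: [1369, 1369]
BINARY_OP * → 1369 * 1369 = 1874161. Stack: [1874161]
STORE_FAST w → w=1874161. Stack: []
LOAD_CONST → push 1. Stack: [1]
LOAD_FAST a → push 37. Stack: [1, 37]
BINARY_OP + → 1 + 37 = 38. Stack: [38]
STORE_FAST w → w=38. Stack: []
LOAD_FAST_LOAD_FAST a,a → push 37,37. Stack: [37, 37]
BINARY_OP - → 37 - 37 = 0. Stack: [0]
LOAD_CONST → push 5. Stack: [0, 5]
LOAD_FAST b → push 37. Stack: [0, 5, 37]
BINARY_OP + → 5 + 37 = 42. Stack: [0, 42]
BINARY_OP % → 0 % 42 = 0. Stack: [0]
STORE_FAST v → v=0. Stack: []
LOAD_CONST → push 0. Stack: [0]
STORE_FAST m → m=0. Stack: []
LOAD_CONST → push 64. Stack: [64]
STORE_FAST v → v=64. Stack: []
LOAD_CONST → push 6. Stack: [6]
LOAD_FAST v → push 64. Stack: [6, 64]
BINARY_OP ^ → 6 ^ 64 = 70. Stack: [70]
LOAD_FAST_LOAD_FAST w,v → push 38,64. Stack: [70, 38, 64]
BINARY_OP + → 38 + 64 = 102. Stack: [70, 102]
BINARY_OP * → 70 * 102 = 7140. Stack: [7140]
STORE_FAST q → q=7140. Stack: []
LOAD_CONST → push 18. Stack: [18]
STORE_FAST k → k=18. Stack: []
LOAD_FAST k → push 18. Stack: [18]
RETURN_VALUE → return 18.

18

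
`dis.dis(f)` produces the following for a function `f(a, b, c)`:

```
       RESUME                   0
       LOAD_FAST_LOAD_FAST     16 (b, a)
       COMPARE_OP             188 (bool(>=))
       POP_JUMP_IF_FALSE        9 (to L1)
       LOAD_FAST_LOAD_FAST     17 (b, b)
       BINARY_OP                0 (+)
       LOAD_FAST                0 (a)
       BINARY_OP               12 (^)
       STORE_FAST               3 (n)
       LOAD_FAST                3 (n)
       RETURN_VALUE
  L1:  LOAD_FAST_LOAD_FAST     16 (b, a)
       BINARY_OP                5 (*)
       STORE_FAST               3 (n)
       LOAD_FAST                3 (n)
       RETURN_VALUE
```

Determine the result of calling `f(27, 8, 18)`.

LOAD_FAST_LOAD_FAST b,a → push 8,27. Stack: [8, 27]
COMPARE_OP bool(>=) → 8 vs 27 = False. Stack: [False]
POP_JUMP_IF_FALSE → pop False; jump. Stack: []
LOAD_FAST_LOAD_FAST b,a → push 8,27. Stack: [8, 27]
BINARY_OP * → 8 * 27 = 216. Stack: [216]
STORE_FAST n → n=216. Stack: []
LOAD_FAST n → push 216. Stack: [216]
RETURN_VALUE → return 216.

216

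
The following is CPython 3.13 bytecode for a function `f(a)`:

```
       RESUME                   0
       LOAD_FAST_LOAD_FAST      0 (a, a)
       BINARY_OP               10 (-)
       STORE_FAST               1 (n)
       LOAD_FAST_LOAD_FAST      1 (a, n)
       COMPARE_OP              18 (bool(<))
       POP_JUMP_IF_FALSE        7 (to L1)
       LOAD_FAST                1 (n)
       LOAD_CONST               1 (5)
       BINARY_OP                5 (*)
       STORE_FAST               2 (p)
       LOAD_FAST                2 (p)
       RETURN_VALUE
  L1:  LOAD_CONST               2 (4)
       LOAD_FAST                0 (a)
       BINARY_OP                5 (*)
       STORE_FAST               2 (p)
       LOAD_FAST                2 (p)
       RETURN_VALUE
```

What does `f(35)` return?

140

LOAD_FAST_LOAD_FAST a,a → push 35,35. Stack: [35, 35]
BINARY_OP - → 35 - 35 = 0. Stack: [0]
STORE_FAST n → n=0. Stack: []
LOAD_FAST_LOAD_FAST a,n → push 35,0. Stack: [35, 0]
COMPARE_OP bool(<) → 35 vs 0 = False. Stack: [False]
POP_JUMP_IF_FALSE → pop False; jump. Stack: []
LOAD_CONST → push 4. Stack: [4]
LOAD_FAST a → push 35. Stack: [4, 35]
BINARY_OP * → 4 * 35 = 140. Stack: [140]
STORE_FAST p → p=140. Stack: []
LOAD_FAST p → push 140. Stack: [140]
RETURN_VALUE → return 140.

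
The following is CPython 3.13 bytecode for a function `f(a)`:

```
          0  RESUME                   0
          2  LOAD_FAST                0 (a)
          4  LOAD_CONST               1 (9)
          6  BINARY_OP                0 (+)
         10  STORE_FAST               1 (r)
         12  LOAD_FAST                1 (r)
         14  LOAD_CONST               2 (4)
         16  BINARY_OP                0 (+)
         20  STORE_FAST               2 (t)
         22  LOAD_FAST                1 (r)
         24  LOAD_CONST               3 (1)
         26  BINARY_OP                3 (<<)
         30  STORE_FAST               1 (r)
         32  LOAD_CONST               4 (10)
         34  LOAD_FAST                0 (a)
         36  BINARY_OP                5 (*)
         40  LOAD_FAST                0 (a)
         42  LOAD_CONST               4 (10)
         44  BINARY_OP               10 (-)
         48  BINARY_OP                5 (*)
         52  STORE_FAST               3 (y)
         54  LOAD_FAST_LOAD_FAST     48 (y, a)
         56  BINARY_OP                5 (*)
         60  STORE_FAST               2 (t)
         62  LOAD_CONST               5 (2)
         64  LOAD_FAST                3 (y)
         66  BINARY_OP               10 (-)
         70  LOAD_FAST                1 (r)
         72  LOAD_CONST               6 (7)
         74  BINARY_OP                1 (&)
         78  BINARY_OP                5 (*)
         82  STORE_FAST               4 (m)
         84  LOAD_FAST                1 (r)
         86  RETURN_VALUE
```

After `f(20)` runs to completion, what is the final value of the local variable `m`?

LOAD_FAST a → push 20. Stack: [20]
LOAD_CONST → push 9. Stack: [20, 9]
BINARY_OP + → 20 + 9 = 29. Stack: [29]
STORE_FAST r → r=29. Stack: []
LOAD_FAST r → push 29. Stack: [29]
LOAD_CONST → push 4. Stack: [29, 4]
BINARY_OP + → 29 + 4 = 33. Stack: [33]
STORE_FAST t → t=33. Stack: []
LOAD_FAST r → push 29. Stack: [29]
LOAD_CONST → push 1. Stack: [29, 1]
BINARY_OP << → 29 << 1 = 58. Stack: [58]
STORE_FAST r → r=58. Stack: []
LOAD_CONST → push 10. Stack: [10]
LOAD_FAST a → push 20. Stack: [10, 20]
BINARY_OP * → 10 * 20 = 200. Stack: [200]
LOAD_FAST a → push 20. Stack: [200, 20]
LOAD_CONST → push 10. Stack: [200, 20, 10]
BINARY_OP - → 20 - 10 = 10. Stack: [200, 10]
BINARY_OP * → 200 * 10 = 2000. Stack: [2000]
STORE_FAST y → y=2000. Stack: []
LOAD_FAST_LOAD_FAST y,a → push 2000,20. Stack: [2000, 20]
BINARY_OP * → 2000 * 20 = 40000. Stack: [40000]
STORE_FAST t → t=40000. Stack: []
LOAD_CONST → push 2. Stack: [2]
LOAD_FAST y → push 2000. Stack: [2, 2000]
BINARY_OP - → 2 - 2000 = -1998. Stack: [-1998]
LOAD_FAST r → push 58. Stack: [-1998, 58]
LOAD_CONST → push 7. Stack: [-1998, 58, 7]
BINARY_OP & → 58 & 7 = 2. Stack: [-1998, 2]
BINARY_OP * → -1998 * 2 = -3996. Stack: [-3996]
STORE_FAST m → m=-3996. Stack: []
LOAD_FAST r → push 58. Stack: [58]
RETURN_VALUE → return 58.

-3996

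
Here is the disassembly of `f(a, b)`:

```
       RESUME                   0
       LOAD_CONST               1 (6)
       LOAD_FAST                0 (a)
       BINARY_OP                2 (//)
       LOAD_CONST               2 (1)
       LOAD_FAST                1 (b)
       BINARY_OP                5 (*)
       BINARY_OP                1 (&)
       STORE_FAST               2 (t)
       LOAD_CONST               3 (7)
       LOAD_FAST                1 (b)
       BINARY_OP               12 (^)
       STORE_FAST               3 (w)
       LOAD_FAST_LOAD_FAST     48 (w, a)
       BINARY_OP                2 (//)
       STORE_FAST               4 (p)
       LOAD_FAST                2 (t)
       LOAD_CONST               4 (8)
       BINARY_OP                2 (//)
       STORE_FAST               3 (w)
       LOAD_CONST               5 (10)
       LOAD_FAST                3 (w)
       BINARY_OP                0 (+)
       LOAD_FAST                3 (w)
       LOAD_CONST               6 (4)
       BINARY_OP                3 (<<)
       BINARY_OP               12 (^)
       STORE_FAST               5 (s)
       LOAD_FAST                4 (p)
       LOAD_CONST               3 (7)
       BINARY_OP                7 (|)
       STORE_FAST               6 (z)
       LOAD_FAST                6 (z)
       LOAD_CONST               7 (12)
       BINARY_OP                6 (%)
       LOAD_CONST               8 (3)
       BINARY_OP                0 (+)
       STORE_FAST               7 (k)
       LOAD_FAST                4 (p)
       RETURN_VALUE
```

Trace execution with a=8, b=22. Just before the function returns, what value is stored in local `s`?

LOAD_CONST → push 6. Stack: [6]
LOAD_FAST a → push 8. Stack: [6, 8]
BINARY_OP // → 6 // 8 = 0. Stack: [0]
LOAD_CONST → push 1. Stack: [0, 1]
LOAD_FAST b → push 22. Stack: [0, 1, 22]
BINARY_OP * → 1 * 22 = 22. Stack: [0, 22]
BINARY_OP & → 0 & 22 = 0. Stack: [0]
STORE_FAST t → t=0. Stack: []
LOAD_CONST → push 7. Stack: [7]
LOAD_FAST b → push 22. Stack: [7, 22]
BINARY_OP ^ → 7 ^ 22 = 17. Stack: [17]
STORE_FAST w → w=17. Stack: []
LOAD_FAST_LOAD_FAST w,a → push 17,8. Stack: [17, 8]
BINARY_OP // → 17 // 8 = 2. Stack: [2]
STORE_FAST p → p=2. Stack: []
LOAD_FAST t → push 0. Stack: [0]
LOAD_CONST → push 8. Stack: [0, 8]
BINARY_OP // → 0 // 8 = 0. Stack: [0]
STORE_FAST w → w=0. Stack: []
LOAD_CONST → push 10. Stack: [10]
LOAD_FAST w → push 0. Stack: [10, 0]
BINARY_OP + → 10 + 0 = 10. Stack: [10]
LOAD_FAST w → push 0. Stack: [10, 0]
LOAD_CONST → push 4. Stack: [10, 0, 4]
BINARY_OP << → 0 << 4 = 0. Stack: [10, 0]
BINARY_OP ^ → 10 ^ 0 = 10. Stack: [10]
STORE_FAST s → s=10. Stack: []
LOAD_FAST p → push 2. Stack: [2]
LOAD_CONST → push 7. Stack: [2, 7]
BINARY_OP | → 2 | 7 = 7. Stack: [7]
STORE_FAST z → z=7. Stack: []
LOAD_FAST z → push 7. Stack: [7]
LOAD_CONST → push 12. Stack: [7, 12]
BINARY_OP % → 7 % 12 = 7. Stack: [7]
LOAD_CONST → push 3. Stack: [7, 3]
BINARY_OP + → 7 + 3 = 10. Stack: [10]
STORE_FAST k → k=10. Stack: []
LOAD_FAST p → push 2. Stack: [2]
RETURN_VALUE → return 2.

10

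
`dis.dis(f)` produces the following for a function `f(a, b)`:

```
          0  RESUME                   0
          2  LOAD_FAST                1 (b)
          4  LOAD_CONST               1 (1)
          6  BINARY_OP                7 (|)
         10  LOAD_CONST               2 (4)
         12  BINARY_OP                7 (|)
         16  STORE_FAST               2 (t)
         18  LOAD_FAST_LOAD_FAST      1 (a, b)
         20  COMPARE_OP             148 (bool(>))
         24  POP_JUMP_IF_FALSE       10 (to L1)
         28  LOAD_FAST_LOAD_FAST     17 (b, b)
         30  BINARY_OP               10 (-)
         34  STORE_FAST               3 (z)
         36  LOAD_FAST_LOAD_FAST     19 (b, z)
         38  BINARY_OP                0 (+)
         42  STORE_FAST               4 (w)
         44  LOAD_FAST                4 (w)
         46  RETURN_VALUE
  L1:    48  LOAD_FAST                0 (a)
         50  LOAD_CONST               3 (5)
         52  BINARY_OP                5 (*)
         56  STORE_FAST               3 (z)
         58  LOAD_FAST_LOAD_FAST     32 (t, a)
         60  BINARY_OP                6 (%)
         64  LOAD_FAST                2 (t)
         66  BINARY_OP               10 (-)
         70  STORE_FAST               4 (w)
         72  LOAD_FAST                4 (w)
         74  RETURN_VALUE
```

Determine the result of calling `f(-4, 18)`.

-24

LOAD_FAST b → push 18. Stack: [18]
LOAD_CONST → push 1. Stack: [18, 1]
BINARY_OP | → 18 | 1 = 19. Stack: [19]
LOAD_CONST → push 4. Stack: [19, 4]
BINARY_OP | → 19 | 4 = 23. Stack: [23]
STORE_FAST t → t=23. Stack: []
LOAD_FAST_LOAD_FAST a,b → push -4,18. Stack: [-4, 18]
COMPARE_OP bool(>) → -4 vs 18 = False. Stack: [False]
POP_JUMP_IF_FALSE → pop False; jump. Stack: []
LOAD_FAST a → push -4. Stack: [-4]
LOAD_CONST → push 5. Stack: [-4, 5]
BINARY_OP * → -4 * 5 = -20. Stack: [-20]
STORE_FAST z → z=-20. Stack: []
LOAD_FAST_LOAD_FAST t,a → push 23,-4. Stack: [23, -4]
BINARY_OP % → 23 % -4 = -1. Stack: [-1]
LOAD_FAST t → push 23. Stack: [-1, 23]
BINARY_OP - → -1 - 23 = -24. Stack: [-24]
STORE_FAST w → w=-24. Stack: []
LOAD_FAST w → push -24. Stack: [-24]
RETURN_VALUE → return -24.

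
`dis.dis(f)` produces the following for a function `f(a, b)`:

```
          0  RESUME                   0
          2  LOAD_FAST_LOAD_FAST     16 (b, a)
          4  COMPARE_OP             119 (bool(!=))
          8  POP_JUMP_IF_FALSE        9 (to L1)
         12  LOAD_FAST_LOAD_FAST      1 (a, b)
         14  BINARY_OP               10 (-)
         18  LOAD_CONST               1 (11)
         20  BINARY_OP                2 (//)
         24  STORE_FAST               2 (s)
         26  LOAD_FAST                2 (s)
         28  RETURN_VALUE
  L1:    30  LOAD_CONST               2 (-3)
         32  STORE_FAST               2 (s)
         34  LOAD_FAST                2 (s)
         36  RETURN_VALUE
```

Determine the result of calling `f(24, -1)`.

2

LOAD_FAST_LOAD_FAST b,a → push -1,24. Stack: [-1, 24]
COMPARE_OP bool(!=) → -1 vs 24 = True. Stack: [True]
POP_JUMP_IF_FALSE → pop True; no jump. Stack: []
LOAD_FAST_LOAD_FAST a,b → push 24,-1. Stack: [24, -1]
BINARY_OP - → 24 - -1 = 25. Stack: [25]
LOAD_CONST → push 11. Stack: [25, 11]
BINARY_OP // → 25 // 11 = 2. Stack: [2]
STORE_FAST s → s=2. Stack: []
LOAD_FAST s → push 2. Stack: [2]
RETURN_VALUE → return 2.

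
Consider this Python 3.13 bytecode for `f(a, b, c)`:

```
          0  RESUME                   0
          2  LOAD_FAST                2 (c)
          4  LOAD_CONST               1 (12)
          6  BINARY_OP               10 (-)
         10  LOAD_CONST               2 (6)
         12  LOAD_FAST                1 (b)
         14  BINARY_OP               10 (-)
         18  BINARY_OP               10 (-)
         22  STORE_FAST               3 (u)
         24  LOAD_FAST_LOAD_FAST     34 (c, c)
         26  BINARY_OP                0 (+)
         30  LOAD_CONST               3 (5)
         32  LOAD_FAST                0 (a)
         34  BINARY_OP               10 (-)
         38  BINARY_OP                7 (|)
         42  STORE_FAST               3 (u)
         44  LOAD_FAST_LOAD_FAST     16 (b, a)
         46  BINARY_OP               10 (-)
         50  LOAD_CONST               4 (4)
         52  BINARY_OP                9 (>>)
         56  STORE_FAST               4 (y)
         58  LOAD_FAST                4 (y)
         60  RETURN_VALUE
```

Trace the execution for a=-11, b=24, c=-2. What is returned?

LOAD_FAST c → push -2. Stack: [-2]
LOAD_CONST → push 12. Stack: [-2, 12]
BINARY_OP - → -2 - 12 = -14. Stack: [-14]
LOAD_CONST → push 6. Stack: [-14, 6]
LOAD_FAST b → push 24. Stack: [-14, 6, 24]
BINARY_OP - → 6 - 24 = -18. Stack: [-14, -18]
BINARY_OP - → -14 - -18 = 4. Stack: [4]
STORE_FAST u → u=4. Stack: []
LOAD_FAST_LOAD_FAST c,c → push -2,-2. Stack: [-2, -2]
BINARY_OP + → -2 + -2 = -4. Stack: [-4]
LOAD_CONST → push 5. Stack: [-4, 5]
LOAD_FAST a → push -11. Stack: [-4, 5, -11]
BINARY_OP - → 5 - -11 = 16. Stack: [-4, 16]
BINARY_OP | → -4 | 16 = -4. Stack: [-4]
STORE_FAST u → u=-4. Stack: []
LOAD_FAST_LOAD_FAST b,a → push 24,-11. Stack: [24, -11]
BINARY_OP - → 24 - -11 = 35. Stack: [35]
LOAD_CONST → push 4. Stack: [35, 4]
BINARY_OP >> → 35 >> 4 = 2. Stack: [2]
STORE_FAST y → y=2. Stack: []
LOAD_FAST y → push 2. Stack: [2]
RETURN_VALUE → return 2.

2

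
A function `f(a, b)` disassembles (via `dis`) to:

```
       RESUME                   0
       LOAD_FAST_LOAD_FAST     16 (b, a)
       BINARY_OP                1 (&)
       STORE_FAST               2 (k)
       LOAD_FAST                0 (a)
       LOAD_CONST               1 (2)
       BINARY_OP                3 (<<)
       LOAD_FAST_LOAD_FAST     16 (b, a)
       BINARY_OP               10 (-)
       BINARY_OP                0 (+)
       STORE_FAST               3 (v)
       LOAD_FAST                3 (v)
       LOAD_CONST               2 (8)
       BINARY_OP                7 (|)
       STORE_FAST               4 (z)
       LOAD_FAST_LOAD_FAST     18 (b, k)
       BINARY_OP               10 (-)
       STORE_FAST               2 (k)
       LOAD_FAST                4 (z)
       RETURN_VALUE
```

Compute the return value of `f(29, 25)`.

120

LOAD_FAST_LOAD_FAST b,a → push 25,29. Stack: [25, 29]
BINARY_OP & → 25 & 29 = 25. Stack: [25]
STORE_FAST k → k=25. Stack: []
LOAD_FAST a → push 29. Stack: [29]
LOAD_CONST → push 2. Stack: [29, 2]
BINARY_OP << → 29 << 2 = 116. Stack: [116]
LOAD_FAST_LOAD_FAST b,a → push 25,29. Stack: [116, 25, 29]
BINARY_OP - → 25 - 29 = -4. Stack: [116, -4]
BINARY_OP + → 116 + -4 = 112. Stack: [112]
STORE_FAST v → v=112. Stack: []
LOAD_FAST v → push 112. Stack: [112]
LOAD_CONST → push 8. Stack: [112, 8]
BINARY_OP | → 112 | 8 = 120. Stack: [120]
STORE_FAST z → z=120. Stack: []
LOAD_FAST_LOAD_FAST b,k → push 25,25. Stack: [25, 25]
BINARY_OP - → 25 - 25 = 0. Stack: [0]
STORE_FAST k → k=0. Stack: []
LOAD_FAST z → push 120. Stack: [120]
RETURN_VALUE → return 120.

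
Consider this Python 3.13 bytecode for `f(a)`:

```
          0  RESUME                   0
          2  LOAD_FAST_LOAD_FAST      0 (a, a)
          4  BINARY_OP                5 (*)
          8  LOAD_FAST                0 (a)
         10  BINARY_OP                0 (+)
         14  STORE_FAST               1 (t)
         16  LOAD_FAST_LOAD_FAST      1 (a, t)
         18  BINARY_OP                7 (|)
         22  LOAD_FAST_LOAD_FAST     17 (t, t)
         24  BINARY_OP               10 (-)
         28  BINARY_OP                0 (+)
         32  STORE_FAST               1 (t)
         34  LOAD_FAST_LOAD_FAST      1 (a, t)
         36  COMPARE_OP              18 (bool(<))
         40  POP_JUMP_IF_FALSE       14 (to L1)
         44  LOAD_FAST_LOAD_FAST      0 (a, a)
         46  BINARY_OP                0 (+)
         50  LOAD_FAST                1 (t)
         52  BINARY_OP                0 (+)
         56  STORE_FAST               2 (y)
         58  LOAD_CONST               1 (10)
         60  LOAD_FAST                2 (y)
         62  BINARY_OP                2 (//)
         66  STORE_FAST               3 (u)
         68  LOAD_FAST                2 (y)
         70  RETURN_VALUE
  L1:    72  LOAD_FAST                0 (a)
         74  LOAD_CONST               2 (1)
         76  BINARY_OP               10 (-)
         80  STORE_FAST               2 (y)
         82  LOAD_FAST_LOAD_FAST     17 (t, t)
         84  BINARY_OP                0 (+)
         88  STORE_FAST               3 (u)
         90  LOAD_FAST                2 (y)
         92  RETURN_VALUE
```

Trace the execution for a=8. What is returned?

88

LOAD_FAST_LOAD_FAST a,a → push 8,8. Stack: [8, 8]
BINARY_OP * → 8 * 8 = 64. Stack: [64]
LOAD_FAST a → push 8. Stack: [64, 8]
BINARY_OP + → 64 + 8 = 72. Stack: [72]
STORE_FAST t → t=72. Stack: []
LOAD_FAST_LOAD_FAST a,t → push 8,72. Stack: [8, 72]
BINARY_OP | → 8 | 72 = 72. Stack: [72]
LOAD_FAST_LOAD_FAST t,t → push 72,72. Stack: [72, 72, 72]
BINARY_OP - → 72 - 72 = 0. Stack: [72, 0]
BINARY_OP + → 72 + 0 = 72. Stack: [72]
STORE_FAST t → t=72. Stack: []
LOAD_FAST_LOAD_FAST a,t → push 8,72. Stack: [8, 72]
COMPARE_OP bool(<) → 8 vs 72 = True. Stack: [True]
POP_JUMP_IF_FALSE → pop True; no jump. Stack: []
LOAD_FAST_LOAD_FAST a,a → push 8,8. Stack: [8, 8]
BINARY_OP + → 8 + 8 = 16. Stack: [16]
LOAD_FAST t → push 72. Stack: [16, 72]
BINARY_OP + → 16 + 72 = 88. Stack: [88]
STORE_FAST y → y=88. Stack: []
LOAD_CONST → push 10. Stack: [10]
LOAD_FAST y → push 88. Stack: [10, 88]
BINARY_OP // → 10 // 88 = 0. Stack: [0]
STORE_FAST u → u=0. Stack: []
LOAD_FAST y → push 88. Stack: [88]
RETURN_VALUE → return 88.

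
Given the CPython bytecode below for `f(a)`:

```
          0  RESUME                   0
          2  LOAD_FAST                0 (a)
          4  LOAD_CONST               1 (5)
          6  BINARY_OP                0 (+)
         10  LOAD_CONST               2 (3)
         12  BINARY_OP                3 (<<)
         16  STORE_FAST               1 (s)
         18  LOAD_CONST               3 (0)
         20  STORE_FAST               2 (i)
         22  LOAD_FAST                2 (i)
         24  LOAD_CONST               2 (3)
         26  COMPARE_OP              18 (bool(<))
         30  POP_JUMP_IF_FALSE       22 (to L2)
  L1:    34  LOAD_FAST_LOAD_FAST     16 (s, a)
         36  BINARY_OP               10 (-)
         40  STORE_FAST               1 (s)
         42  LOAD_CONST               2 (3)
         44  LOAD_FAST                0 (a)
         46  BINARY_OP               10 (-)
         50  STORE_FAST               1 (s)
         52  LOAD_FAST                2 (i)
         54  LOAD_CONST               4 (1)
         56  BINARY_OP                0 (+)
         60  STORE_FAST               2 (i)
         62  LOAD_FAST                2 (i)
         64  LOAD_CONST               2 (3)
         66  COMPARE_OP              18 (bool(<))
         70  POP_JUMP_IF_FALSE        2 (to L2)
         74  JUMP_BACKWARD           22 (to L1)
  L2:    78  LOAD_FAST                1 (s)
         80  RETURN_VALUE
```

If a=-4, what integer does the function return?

7

LOAD_FAST a → push -4. Stack: [-4]
LOAD_CONST → push 5. Stack: [-4, 5]
BINARY_OP + → -4 + 5 = 1. Stack: [1]
LOAD_CONST → push 3. Stack: [1, 3]
BINARY_OP << → 1 << 3 = 8. Stack: [8]
STORE_FAST s → s=8. Stack: []
LOAD_CONST → push 0. Stack: [0]
STORE_FAST i → i=0. Stack: []
LOAD_FAST i → push 0. Stack: [0]
LOAD_CONST → push 3. Stack: [0, 3]
COMPARE_OP bool(<) → 0 vs 3 = True. Stack: [True]
POP_JUMP_IF_FALSE → pop True; no jump. Stack: []
LOAD_FAST_LOAD_FAST s,a → push 8,-4. Stack: [8, -4]
BINARY_OP - → 8 - -4 = 12. Stack: [12]
STORE_FAST s → s=12. Stack: []
LOAD_CONST → push 3. Stack: [3]
LOAD_FAST a → push -4. Stack: [3, -4]
BINARY_OP - → 3 - -4 = 7. Stack: [7]
STORE_FAST s → s=7. Stack: []
LOAD_FAST i → push 0. Stack: [0]
LOAD_CONST → push 1. Stack: [0, 1]
BINARY_OP + → 0 + 1 = 1. Stack: [1]
STORE_FAST i → i=1. Stack: []
LOAD_FAST i → push 1. Stack: [1]
LOAD_CONST → push 3. Stack: [1, 3]
COMPARE_OP bool(<) → 1 vs 3 = True. Stack: [True]
POP_JUMP_IF_FALSE → pop True; no jump. Stack: []
LOAD_FAST_LOAD_FAST s,a → push 7,-4. Stack: [7, -4]
BINARY_OP - → 7 - -4 = 11. Stack: [11]
STORE_FAST s → s=11. Stack: []
LOAD_CONST → push 3. Stack: [3]
LOAD_FAST a → push -4. Stack: [3, -4]
BINARY_OP - → 3 - -4 = 7. Stack: [7]
STORE_FAST s → s=7. Stack: []
LOAD_FAST i → push 1. Stack: [1]
LOAD_CONST → push 1. Stack: [1, 1]
BINARY_OP + → 1 + 1 = 2. Stack: [2]
STORE_FAST i → i=2. Stack: []
LOAD_FAST i → push 2. Stack: [2]
LOAD_CONST → push 3. Stack: [2, 3]
COMPARE_OP bool(<) → 2 vs 3 = True. Stack: [True]
POP_JUMP_IF_FALSE → pop True; no jump. Stack: []
LOAD_FAST_LOAD_FAST s,a → push 7,-4. Stack: [7, -4]
BINARY_OP - → 7 - -4 = 11. Stack: [11]
STORE_FAST s → s=11. Stack: []
LOAD_CONST → push 3. Stack: [3]
LOAD_FAST a → push -4. Stack: [3, -4]
BINARY_OP - → 3 - -4 = 7. Stack: [7]
STORE_FAST s → s=7. Stack: []
LOAD_FAST i → push 2. Stack: [2]
LOAD_CONST → push 1. Stack: [2, 1]
BINARY_OP + → 2 + 1 = 3. Stack: [3]
STORE_FAST i → i=3. Stack: []
LOAD_FAST i → push 3. Stack: [3]
LOAD_CONST → push 3. Stack: [3, 3]
COMPARE_OP bool(<) → 3 vs 3 = False. Stack: [False]
POP_JUMP_IF_FALSE → pop False; jump. Stack: []
LOAD_FAST s → push 7. Stack: [7]
RETURN_VALUE → return 7.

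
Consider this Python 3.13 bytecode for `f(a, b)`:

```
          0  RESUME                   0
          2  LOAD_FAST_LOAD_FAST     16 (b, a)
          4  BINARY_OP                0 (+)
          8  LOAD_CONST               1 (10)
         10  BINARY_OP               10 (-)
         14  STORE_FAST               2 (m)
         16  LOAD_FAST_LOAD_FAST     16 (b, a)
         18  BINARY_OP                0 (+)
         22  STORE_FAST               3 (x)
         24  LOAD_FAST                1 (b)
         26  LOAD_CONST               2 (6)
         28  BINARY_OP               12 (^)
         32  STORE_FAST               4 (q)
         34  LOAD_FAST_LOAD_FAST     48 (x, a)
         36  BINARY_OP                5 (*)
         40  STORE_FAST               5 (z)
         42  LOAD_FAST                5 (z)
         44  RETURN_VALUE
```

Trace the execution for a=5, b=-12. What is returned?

-35

LOAD_FAST_LOAD_FAST b,a → push -12,5. Stack: [-12, 5]
BINARY_OP + → -12 + 5 = -7. Stack: [-7]
LOAD_CONST → push 10. Stack: [-7, 10]
BINARY_OP - → -7 - 10 = -17. Stack: [-17]
STORE_FAST m → m=-17. Stack: []
LOAD_FAST_LOAD_FAST b,a → push -12,5. Stack: [-12, 5]
BINARY_OP + → -12 + 5 = -7. Stack: [-7]
STORE_FAST x → x=-7. Stack: []
LOAD_FAST b → push -12. Stack: [-12]
LOAD_CONST → push 6. Stack: [-12, 6]
BINARY_OP ^ → -12 ^ 6 = -14. Stack: [-14]
STORE_FAST q → q=-14. Stack: []
LOAD_FAST_LOAD_FAST x,a → push -7,5. Stack: [-7, 5]
BINARY_OP * → -7 * 5 = -35. Stack: [-35]
STORE_FAST z → z=-35. Stack: []
LOAD_FAST z → push -35. Stack: [-35]
RETURN_VALUE → return -35.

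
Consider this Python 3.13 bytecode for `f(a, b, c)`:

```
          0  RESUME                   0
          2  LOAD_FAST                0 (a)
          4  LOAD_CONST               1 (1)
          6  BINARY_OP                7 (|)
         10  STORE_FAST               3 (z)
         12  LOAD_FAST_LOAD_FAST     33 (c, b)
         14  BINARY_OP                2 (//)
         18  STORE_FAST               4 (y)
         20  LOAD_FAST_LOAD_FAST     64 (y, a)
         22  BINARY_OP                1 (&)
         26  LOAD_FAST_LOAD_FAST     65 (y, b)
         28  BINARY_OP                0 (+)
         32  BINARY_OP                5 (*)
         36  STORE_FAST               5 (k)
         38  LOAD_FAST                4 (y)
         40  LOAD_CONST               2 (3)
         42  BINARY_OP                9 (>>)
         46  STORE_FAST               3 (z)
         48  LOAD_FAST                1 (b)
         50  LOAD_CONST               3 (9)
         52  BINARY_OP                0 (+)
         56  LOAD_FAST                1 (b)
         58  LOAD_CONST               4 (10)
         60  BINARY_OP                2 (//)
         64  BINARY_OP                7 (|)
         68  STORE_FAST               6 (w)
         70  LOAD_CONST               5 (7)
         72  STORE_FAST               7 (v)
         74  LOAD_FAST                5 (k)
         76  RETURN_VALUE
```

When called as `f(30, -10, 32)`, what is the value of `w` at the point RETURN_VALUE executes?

LOAD_FAST a → push 30. Stack: [30]
LOAD_CONST → push 1. Stack: [30, 1]
BINARY_OP | → 30 | 1 = 31. Stack: [31]
STORE_FAST z → z=31. Stack: []
LOAD_FAST_LOAD_FAST c,b → push 32,-10. Stack: [32, -10]
BINARY_OP // → 32 // -10 = -4. Stack: [-4]
STORE_FAST y → y=-4. Stack: []
LOAD_FAST_LOAD_FAST y,a → push -4,30. Stack: [-4, 30]
BINARY_OP & → -4 & 30 = 28. Stack: [28]
LOAD_FAST_LOAD_FAST y,b → push -4,-10. Stack: [28, -4, -10]
BINARY_OP + → -4 + -10 = -14. Stack: [28, -14]
BINARY_OP * → 28 * -14 = -392. Stack: [-392]
STORE_FAST k → k=-392. Stack: []
LOAD_FAST y → push -4. Stack: [-4]
LOAD_CONST → push 3. Stack: [-4, 3]
BINARY_OP >> → -4 >> 3 = -1. Stack: [-1]
STORE_FAST z → z=-1. Stack: []
LOAD_FAST b → push -10. Stack: [-10]
LOAD_CONST → push 9. Stack: [-10, 9]
BINARY_OP + → -10 + 9 = -1. Stack: [-1]
LOAD_FAST b → push -10. Stack: [-1, -10]
LOAD_CONST → push 10. Stack: [-1, -10, 10]
BINARY_OP // → -10 // 10 = -1. Stack: [-1, -1]
BINARY_OP | → -1 | -1 = -1. Stack: [-1]
STORE_FAST w → w=-1. Stack: []
LOAD_CONST → push 7. Stack: [7]
STORE_FAST v → v=7. Stack: []
LOAD_FAST k → push -392. Stack: [-392]
RETURN_VALUE → return -392.

-1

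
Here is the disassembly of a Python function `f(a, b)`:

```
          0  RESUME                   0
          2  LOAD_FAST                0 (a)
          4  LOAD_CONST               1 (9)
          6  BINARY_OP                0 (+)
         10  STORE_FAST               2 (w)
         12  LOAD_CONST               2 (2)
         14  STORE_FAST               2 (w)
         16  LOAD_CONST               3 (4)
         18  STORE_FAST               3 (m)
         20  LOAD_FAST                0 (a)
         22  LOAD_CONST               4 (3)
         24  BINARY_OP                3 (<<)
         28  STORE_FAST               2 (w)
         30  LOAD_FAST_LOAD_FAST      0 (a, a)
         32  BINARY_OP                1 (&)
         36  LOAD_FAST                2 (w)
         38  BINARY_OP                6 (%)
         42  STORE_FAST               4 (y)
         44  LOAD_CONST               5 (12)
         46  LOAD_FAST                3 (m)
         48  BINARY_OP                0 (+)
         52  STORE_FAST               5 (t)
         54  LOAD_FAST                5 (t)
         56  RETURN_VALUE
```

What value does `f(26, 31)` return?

16

LOAD_FAST a → push 26. Stack: [26]
LOAD_CONST → push 9. Stack: [26, 9]
BINARY_OP + → 26 + 9 = 35. Stack: [35]
STORE_FAST w → w=35. Stack: []
LOAD_CONST → push 2. Stack: [2]
STORE_FAST w → w=2. Stack: []
LOAD_CONST → push 4. Stack: [4]
STORE_FAST m → m=4. Stack: []
LOAD_FAST a → push 26. Stack: [26]
LOAD_CONST → push 3. Stack: [26, 3]
BINARY_OP << → 26 << 3 = 208. Stack: [208]
STORE_FAST w → w=208. Stack: []
LOAD_FAST_LOAD_FAST a,a → push 26,26. Stack: [26, 26]
BINARY_OP & → 26 & 26 = 26. Stack: [26]
LOAD_FAST w → push 208. Stack: [26, 208]
BINARY_OP % → 26 % 208 = 26. Stack: [26]
STORE_FAST y → y=26. Stack: []
LOAD_CONST → push 12. Stack: [12]
LOAD_FAST m → push 4. Stack: [12, 4]
BINARY_OP + → 12 + 4 = 16. Stack: [16]
STORE_FAST t → t=16. Stack: []
LOAD_FAST t → push 16. Stack: [16]
RETURN_VALUE → return 16.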